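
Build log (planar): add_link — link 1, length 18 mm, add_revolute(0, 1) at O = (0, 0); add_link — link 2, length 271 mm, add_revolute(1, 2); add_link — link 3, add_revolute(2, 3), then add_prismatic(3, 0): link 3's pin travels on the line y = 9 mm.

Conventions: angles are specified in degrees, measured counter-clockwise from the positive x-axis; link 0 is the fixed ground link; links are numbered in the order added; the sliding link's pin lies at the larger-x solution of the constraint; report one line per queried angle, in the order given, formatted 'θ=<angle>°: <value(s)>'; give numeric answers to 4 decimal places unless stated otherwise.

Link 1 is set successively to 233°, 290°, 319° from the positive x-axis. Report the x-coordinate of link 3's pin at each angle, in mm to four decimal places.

geometry: r = 18 mm, L = 271 mm, e = 9 mm
θ=233°: crank pin P = (r cos θ, r sin θ) = (-10.832670, -14.375439)
θ=233°: h = r sin θ − e = -14.375439 − 9 = -23.375439
θ=233°: x = r cos θ + √(L² − h²) = -10.832670 + 269.989979 = 259.157309
θ=290°: crank pin P = (r cos θ, r sin θ) = (6.156363, -16.914467)
θ=290°: h = r sin θ − e = -16.914467 − 9 = -25.914467
θ=290°: x = r cos θ + √(L² − h²) = 6.156363 + 269.758115 = 275.914477
θ=319°: crank pin P = (r cos θ, r sin θ) = (13.584772, -11.809063)
θ=319°: h = r sin θ − e = -11.809063 − 9 = -20.809063
θ=319°: x = r cos θ + √(L² − h²) = 13.584772 + 270.199894 = 283.784667

θ=233°: 259.1573
θ=290°: 275.9145
θ=319°: 283.7847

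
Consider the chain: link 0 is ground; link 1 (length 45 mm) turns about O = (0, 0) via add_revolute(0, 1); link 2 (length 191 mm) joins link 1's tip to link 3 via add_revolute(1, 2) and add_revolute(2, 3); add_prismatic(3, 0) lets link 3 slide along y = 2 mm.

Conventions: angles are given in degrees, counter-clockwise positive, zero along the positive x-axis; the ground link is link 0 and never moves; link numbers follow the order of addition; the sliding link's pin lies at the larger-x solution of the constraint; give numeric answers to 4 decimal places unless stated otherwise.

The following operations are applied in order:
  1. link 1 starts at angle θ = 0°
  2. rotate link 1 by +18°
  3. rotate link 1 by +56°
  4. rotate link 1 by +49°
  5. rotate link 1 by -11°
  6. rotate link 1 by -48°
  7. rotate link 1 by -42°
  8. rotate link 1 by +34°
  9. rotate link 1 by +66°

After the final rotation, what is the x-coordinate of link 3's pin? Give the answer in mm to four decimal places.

geometry: r = 45 mm, L = 191 mm, e = 2 mm; θ starts at 0°
rotate link 1 by +18°: θ ← 0° +18° = 18°
rotate link 1 by +56°: θ ← 18° +56° = 74°
rotate link 1 by +49°: θ ← 74° +49° = 123°
rotate link 1 by -11°: θ ← 123° -11° = 112°
rotate link 1 by -48°: θ ← 112° -48° = 64°
rotate link 1 by -42°: θ ← 64° -42° = 22°
rotate link 1 by +34°: θ ← 22° +34° = 56°
rotate link 1 by +66°: θ ← 56° +66° = 122°
crank pin P = (r cos θ, r sin θ) = (-23.846367, 38.162164)
h = r sin θ − e = 38.162164 − 2 = 36.162164
x = r cos θ + √(L² − h²) = -23.846367 + 187.545455 = 163.699089

163.6991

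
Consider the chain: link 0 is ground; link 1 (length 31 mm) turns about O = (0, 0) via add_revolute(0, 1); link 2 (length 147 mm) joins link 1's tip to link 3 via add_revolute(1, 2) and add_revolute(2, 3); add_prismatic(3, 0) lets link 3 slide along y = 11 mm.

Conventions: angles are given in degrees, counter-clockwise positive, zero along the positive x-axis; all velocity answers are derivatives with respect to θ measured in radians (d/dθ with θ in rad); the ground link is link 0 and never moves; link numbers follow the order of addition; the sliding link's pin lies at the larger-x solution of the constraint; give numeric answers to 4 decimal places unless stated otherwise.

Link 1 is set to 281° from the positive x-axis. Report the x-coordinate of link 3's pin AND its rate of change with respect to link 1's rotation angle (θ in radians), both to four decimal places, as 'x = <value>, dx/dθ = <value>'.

geometry: r = 31 mm, L = 147 mm, e = 11 mm
crank pin P = (r cos θ, r sin θ) = (5.915079, -30.430443)
h = r sin θ − e = -30.430443 − 11 = -41.430443
x = r cos θ + √(L² − h²) = 5.915079 + 141.040840 = 146.955918
dx/dθ = −r sin θ − h·r cos θ/√(L² − h²) (θ in radians; h = -41.430443) = 32.167984

x = 146.9559, dx/dθ = 32.1680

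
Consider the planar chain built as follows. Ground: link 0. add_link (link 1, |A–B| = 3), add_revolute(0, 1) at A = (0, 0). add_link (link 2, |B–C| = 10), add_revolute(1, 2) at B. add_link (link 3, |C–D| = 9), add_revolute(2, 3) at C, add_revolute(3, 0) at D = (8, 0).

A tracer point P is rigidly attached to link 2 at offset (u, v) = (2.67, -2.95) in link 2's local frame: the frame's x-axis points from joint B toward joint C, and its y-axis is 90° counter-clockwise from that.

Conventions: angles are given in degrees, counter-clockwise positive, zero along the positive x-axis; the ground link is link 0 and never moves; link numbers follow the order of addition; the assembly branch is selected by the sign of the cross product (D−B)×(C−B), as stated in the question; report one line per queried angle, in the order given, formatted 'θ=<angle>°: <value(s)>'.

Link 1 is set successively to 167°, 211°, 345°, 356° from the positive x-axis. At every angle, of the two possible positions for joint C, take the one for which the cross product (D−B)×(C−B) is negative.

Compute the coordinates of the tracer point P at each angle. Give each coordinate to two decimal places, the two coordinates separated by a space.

A=(0,0), D=(8.00,0)
θ=167°: B = A + 3.00·(cos167°, sin167°) = (-2.9231, 0.6749)
θ=167°: |BD| = 10.9439
θ=167°: circle(B,10.00) ∩ circle(D,9.00): a=6.3400, h=7.7333
θ=167°:   candidates: C₊=(3.8817,8.0025) cross=84.633; C₋=(2.9280,-7.4347) cross=-84.633
θ=167°:   branch - wants cross < 0 → take C=(2.9280,-7.4347) (cross=-84.633)
θ=167°: ex = (C−B)/|BC| = (0.5851,-0.8110); ey = (0.8110,0.5851)
θ=167°: P = B + 2.67·ex + -2.95·ey = (-3.7532,-3.2165)
θ=211°: B = A + 3.00·(cos211°, sin211°) = (-2.5715, -1.5451)
θ=211°: |BD| = 10.6838
θ=211°: circle(B,10.00) ∩ circle(D,9.00): a=6.2311, h=7.8213
θ=211°:   candidates: C₊=(2.4630,7.0952) cross=83.562; C₋=(4.7252,-8.3831) cross=-83.562
θ=211°:   branch - wants cross < 0 → take C=(4.7252,-8.3831) (cross=-83.562)
θ=211°: ex = (C−B)/|BC| = (0.7297,-0.6838); ey = (0.6838,0.7297)
θ=211°: P = B + 2.67·ex + -2.95·ey = (-2.6405,-5.5234)
θ=345°: B = A + 3.00·(cos345°, sin345°) = (2.8978, -0.7765)
θ=345°: |BD| = 5.1610
θ=345°: circle(B,10.00) ∩ circle(D,9.00): a=4.4212, h=8.9695
θ=345°:   candidates: C₊=(5.9192,8.7562) cross=46.292; C₋=(8.6181,-8.9787) cross=-46.292
θ=345°:   branch - wants cross < 0 → take C=(8.6181,-8.9787) (cross=-46.292)
θ=345°: ex = (C−B)/|BC| = (0.5720,-0.8202); ey = (0.8202,0.5720)
θ=345°: P = B + 2.67·ex + -2.95·ey = (2.0054,-4.6540)
θ=356°: B = A + 3.00·(cos356°, sin356°) = (2.9927, -0.2093)
θ=356°: |BD| = 5.0117
θ=356°: circle(B,10.00) ∩ circle(D,9.00): a=4.4014, h=8.9793
θ=356°:   candidates: C₊=(7.0153,8.9460) cross=45.001; C₋=(7.7652,-8.9969) cross=-45.001
θ=356°:   branch - wants cross < 0 → take C=(7.7652,-8.9969) (cross=-45.001)
θ=356°: ex = (C−B)/|BC| = (0.4773,-0.8788); ey = (0.8788,0.4773)
θ=356°: P = B + 2.67·ex + -2.95·ey = (1.6746,-3.9635)

θ=167°: -3.75 -3.22
θ=211°: -2.64 -5.52
θ=345°: 2.01 -4.65
θ=356°: 1.67 -3.96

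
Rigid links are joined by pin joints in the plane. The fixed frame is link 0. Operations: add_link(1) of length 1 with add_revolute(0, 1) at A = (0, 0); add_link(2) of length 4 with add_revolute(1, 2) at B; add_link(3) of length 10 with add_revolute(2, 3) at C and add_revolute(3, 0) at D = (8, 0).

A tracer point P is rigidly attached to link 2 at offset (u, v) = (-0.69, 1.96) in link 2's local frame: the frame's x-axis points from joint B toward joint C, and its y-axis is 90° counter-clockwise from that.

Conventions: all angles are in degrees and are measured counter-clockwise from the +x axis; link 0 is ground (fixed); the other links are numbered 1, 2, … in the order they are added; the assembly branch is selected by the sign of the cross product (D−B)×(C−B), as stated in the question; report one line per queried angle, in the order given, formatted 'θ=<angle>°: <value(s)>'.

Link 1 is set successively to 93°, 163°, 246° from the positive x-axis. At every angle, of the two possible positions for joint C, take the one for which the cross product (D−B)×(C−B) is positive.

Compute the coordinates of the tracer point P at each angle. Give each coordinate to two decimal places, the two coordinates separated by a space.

A=(0,0), D=(8.00,0)
θ=93°: B = A + 1.00·(cos93°, sin93°) = (-0.0523, 0.9986)
θ=93°: |BD| = 8.1140
θ=93°: circle(B,4.00) ∩ circle(D,10.00): a=-1.1192, h=3.8402
θ=93°:   candidates: C₊=(-0.6904,4.9474) cross=31.160; C₋=(-1.6357,-2.6747) cross=-31.160
θ=93°:   branch + wants cross > 0 → take C=(-0.6904,4.9474) (cross=31.160)
θ=93°: ex = (C−B)/|BC| = (-0.1595,0.9872); ey = (-0.9872,-0.1595)
θ=93°: P = B + -0.69·ex + 1.96·ey = (-1.8772,0.0048)
θ=163°: B = A + 1.00·(cos163°, sin163°) = (-0.9563, 0.2924)
θ=163°: |BD| = 8.9611
θ=163°: circle(B,4.00) ∩ circle(D,10.00): a=-0.2064, h=3.9947
θ=163°:   candidates: C₊=(-1.0323,4.2917) cross=35.797; C₋=(-1.2929,-3.6934) cross=-35.797
θ=163°:   branch + wants cross > 0 → take C=(-1.0323,4.2917) (cross=35.797)
θ=163°: ex = (C−B)/|BC| = (-0.0190,0.9998); ey = (-0.9998,-0.0190)
θ=163°: P = B + -0.69·ex + 1.96·ey = (-2.9028,-0.4347)
θ=246°: B = A + 1.00·(cos246°, sin246°) = (-0.4067, -0.9135)
θ=246°: |BD| = 8.4562
θ=246°: circle(B,4.00) ∩ circle(D,10.00): a=-0.7386, h=3.9312
θ=246°:   candidates: C₊=(-1.5658,2.9149) cross=33.243; C₋=(-0.7164,-4.9015) cross=-33.243
θ=246°:   branch + wants cross > 0 → take C=(-1.5658,2.9149) (cross=33.243)
θ=246°: ex = (C−B)/|BC| = (-0.2898,0.9571); ey = (-0.9571,-0.2898)
θ=246°: P = B + -0.69·ex + 1.96·ey = (-2.0827,-2.1419)

θ=93°: -1.88 0.00
θ=163°: -2.90 -0.43
θ=246°: -2.08 -2.14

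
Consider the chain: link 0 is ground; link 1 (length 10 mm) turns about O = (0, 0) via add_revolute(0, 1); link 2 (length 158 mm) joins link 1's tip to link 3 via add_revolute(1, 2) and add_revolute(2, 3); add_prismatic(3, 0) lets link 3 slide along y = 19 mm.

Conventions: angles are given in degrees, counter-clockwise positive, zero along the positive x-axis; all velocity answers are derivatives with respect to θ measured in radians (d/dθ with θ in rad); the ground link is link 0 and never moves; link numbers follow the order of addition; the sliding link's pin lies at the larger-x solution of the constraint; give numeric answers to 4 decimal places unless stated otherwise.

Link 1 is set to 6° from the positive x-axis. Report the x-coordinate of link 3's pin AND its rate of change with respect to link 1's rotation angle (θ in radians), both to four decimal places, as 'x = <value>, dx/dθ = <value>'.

geometry: r = 10 mm, L = 158 mm, e = 19 mm
crank pin P = (r cos θ, r sin θ) = (9.945219, 1.045285)
h = r sin θ − e = 1.045285 − 19 = -17.954715
x = r cos θ + √(L² − h²) = 9.945219 + 156.976521 = 166.921740
dx/dθ = −r sin θ − h·r cos θ/√(L² − h²) (θ in radians; h = -17.954715) = 0.092233

x = 166.9217, dx/dθ = 0.0922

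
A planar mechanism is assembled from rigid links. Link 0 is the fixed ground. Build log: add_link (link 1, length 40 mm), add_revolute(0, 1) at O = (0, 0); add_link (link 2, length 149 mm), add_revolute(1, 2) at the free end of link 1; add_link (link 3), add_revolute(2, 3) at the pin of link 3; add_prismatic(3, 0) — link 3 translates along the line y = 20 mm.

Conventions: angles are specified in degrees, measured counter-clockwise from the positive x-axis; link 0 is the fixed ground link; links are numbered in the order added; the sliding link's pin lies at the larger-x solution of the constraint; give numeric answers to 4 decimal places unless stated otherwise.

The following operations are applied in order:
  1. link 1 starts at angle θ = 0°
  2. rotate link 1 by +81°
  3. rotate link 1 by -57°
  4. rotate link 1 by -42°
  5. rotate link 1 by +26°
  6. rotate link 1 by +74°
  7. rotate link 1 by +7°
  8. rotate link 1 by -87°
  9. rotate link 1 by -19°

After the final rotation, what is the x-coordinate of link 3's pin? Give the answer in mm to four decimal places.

geometry: r = 40 mm, L = 149 mm, e = 20 mm; θ starts at 0°
rotate link 1 by +81°: θ ← 0° +81° = 81°
rotate link 1 by -57°: θ ← 81° -57° = 24°
rotate link 1 by -42°: θ ← 24° -42° = -18°
rotate link 1 by +26°: θ ← -18° +26° = 8°
rotate link 1 by +74°: θ ← 8° +74° = 82°
rotate link 1 by +7°: θ ← 82° +7° = 89°
rotate link 1 by -87°: θ ← 89° -87° = 2°
rotate link 1 by -19°: θ ← 2° -19° = -17°
crank pin P = (r cos θ, r sin θ) = (38.252190, -11.694868)
h = r sin θ − e = -11.694868 − 20 = -31.694868
x = r cos θ + √(L² − h²) = 38.252190 + 145.589956 = 183.842146

183.8421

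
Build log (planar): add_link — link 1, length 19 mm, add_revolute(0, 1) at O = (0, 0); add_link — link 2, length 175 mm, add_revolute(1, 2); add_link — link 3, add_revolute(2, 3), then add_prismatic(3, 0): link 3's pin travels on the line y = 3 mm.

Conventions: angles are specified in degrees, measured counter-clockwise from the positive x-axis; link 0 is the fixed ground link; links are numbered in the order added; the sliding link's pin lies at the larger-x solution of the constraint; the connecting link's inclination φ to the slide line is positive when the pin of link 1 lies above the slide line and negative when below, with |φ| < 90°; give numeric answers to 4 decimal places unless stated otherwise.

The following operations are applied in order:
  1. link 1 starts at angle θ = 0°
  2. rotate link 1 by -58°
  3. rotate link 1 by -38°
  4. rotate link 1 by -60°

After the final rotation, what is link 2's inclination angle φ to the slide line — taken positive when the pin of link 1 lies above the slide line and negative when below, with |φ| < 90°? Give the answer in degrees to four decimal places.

geometry: r = 19 mm, L = 175 mm, e = 3 mm; θ starts at 0°
rotate link 1 by -58°: θ ← 0° -58° = -58°
rotate link 1 by -38°: θ ← -58° -38° = -96°
rotate link 1 by -60°: θ ← -96° -60° = -156°
h = r sin θ − e = -7.727996 − 3 = -10.727996
sin φ = h / L = -10.727996 / 175 = -0.06130284
φ = arcsin(-0.06130284) = -3.514597°

-3.5146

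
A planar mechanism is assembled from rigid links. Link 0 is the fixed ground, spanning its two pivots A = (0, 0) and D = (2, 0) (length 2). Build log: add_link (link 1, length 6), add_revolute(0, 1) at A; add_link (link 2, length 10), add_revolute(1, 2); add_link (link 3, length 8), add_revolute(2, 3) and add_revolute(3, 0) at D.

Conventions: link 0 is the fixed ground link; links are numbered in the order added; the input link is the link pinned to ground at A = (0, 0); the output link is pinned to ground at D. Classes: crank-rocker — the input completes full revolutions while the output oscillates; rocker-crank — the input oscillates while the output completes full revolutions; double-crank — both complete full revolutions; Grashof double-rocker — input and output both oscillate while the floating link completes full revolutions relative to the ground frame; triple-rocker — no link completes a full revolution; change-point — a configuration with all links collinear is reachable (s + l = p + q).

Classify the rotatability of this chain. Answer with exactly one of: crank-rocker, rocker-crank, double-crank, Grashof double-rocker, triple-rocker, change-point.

lengths: ground=2, input=6, coupler=10, output=8
sorted: s=2 (shortest), l=10 (longest), p+q=14
s + l = 12 vs p + q = 14
s + l < p + q (Grashof) with shortest = ground link → double-crank

double-crank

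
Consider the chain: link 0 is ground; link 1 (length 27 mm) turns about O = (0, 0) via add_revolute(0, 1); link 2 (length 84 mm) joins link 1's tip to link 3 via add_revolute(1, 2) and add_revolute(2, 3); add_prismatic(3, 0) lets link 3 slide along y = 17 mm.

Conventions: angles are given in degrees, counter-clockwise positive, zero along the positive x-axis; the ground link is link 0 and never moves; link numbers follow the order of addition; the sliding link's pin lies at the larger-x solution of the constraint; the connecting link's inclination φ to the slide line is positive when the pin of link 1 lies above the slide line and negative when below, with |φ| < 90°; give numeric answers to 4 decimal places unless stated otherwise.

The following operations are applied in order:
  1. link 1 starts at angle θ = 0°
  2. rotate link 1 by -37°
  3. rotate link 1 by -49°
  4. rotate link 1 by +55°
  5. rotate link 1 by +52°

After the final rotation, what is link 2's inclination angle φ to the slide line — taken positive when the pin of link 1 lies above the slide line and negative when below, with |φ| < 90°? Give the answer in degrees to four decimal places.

geometry: r = 27 mm, L = 84 mm, e = 17 mm; θ starts at 0°
rotate link 1 by -37°: θ ← 0° -37° = -37°
rotate link 1 by -49°: θ ← -37° -49° = -86°
rotate link 1 by +55°: θ ← -86° +55° = -31°
rotate link 1 by +52°: θ ← -31° +52° = 21°
h = r sin θ − e = 9.675935 − 17 = -7.324065
sin φ = h / L = -7.324065 / 84 = -0.08719125
φ = arcsin(-0.08719125) = -5.002042°

-5.0020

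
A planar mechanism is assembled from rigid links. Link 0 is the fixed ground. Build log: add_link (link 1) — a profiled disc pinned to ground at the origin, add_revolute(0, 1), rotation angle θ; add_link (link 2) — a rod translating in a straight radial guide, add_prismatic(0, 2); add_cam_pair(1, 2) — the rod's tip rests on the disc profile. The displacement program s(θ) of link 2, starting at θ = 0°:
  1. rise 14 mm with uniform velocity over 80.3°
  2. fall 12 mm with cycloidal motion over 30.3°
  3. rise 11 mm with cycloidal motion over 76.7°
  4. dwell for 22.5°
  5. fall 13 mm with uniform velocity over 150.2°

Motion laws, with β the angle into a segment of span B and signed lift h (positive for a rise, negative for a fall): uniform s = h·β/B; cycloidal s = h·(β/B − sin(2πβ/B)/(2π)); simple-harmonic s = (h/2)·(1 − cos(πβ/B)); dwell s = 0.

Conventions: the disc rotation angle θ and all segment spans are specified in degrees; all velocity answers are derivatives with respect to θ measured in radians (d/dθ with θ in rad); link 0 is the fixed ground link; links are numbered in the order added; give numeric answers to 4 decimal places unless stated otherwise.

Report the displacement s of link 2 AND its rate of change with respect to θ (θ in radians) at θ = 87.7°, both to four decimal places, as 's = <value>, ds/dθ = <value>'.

seg 1 [0°–80.3°] uniform, h=14: full span → s += 14 → s = 14.0000
seg 2 [80.3°–110.6°] cycloidal, h=-12: θ=87.7° here. β=7.4, B=30.3. -12·(0.2442 − sin(2π·0.2442)/(2π)) = -1.0221 → s = 12.9779
velocity in seg [80.3°–110.6°] (cycloidal), θ in radians: β = 7.4° = 0.1292 rad, B = 30.3° = 0.5288 rad; ds/dθ = (h/B)(1 − cos(2πβ/B)) = ((-12)/0.5288)(1 − cos(2π·0.2442)) = -21.868130 mm/rad

s = 12.9779, ds/dθ = -21.8681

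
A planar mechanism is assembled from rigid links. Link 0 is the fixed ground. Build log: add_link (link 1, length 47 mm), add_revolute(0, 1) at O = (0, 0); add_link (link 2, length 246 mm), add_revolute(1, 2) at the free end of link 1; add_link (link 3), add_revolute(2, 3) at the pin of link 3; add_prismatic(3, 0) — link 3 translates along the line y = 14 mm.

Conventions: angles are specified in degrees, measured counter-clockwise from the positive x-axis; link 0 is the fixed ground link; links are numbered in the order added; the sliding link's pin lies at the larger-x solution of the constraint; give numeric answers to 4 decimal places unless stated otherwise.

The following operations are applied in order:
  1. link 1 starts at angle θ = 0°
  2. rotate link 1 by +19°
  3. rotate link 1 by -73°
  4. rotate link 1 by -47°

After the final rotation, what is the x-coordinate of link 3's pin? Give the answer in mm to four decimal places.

geometry: r = 47 mm, L = 246 mm, e = 14 mm; θ starts at 0°
rotate link 1 by +19°: θ ← 0° +19° = 19°
rotate link 1 by -73°: θ ← 19° -73° = -54°
rotate link 1 by -47°: θ ← -54° -47° = -101°
crank pin P = (r cos θ, r sin θ) = (-8.968023, -46.136478)
h = r sin θ − e = -46.136478 − 14 = -60.136478
x = r cos θ + √(L² − h²) = -8.968023 + 238.536379 = 229.568356

229.5684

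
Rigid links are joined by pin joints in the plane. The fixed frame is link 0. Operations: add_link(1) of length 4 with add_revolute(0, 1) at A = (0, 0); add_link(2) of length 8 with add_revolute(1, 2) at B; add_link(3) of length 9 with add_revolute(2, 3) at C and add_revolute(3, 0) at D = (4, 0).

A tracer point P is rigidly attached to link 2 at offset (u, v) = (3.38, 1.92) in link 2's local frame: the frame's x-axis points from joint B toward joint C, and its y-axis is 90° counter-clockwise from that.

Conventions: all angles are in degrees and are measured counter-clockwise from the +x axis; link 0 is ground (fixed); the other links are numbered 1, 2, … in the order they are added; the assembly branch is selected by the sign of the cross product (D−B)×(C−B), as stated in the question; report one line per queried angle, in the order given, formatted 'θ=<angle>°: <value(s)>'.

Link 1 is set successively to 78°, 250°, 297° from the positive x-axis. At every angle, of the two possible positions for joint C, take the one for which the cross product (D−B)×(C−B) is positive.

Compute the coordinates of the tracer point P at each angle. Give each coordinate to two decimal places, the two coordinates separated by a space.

A=(0,0), D=(4.00,0)
θ=78°: B = A + 4.00·(cos78°, sin78°) = (0.8316, 3.9126)
θ=78°: |BD| = 5.0346
θ=78°: circle(B,8.00) ∩ circle(D,9.00): a=0.8290, h=7.9569
θ=78°:   candidates: C₊=(7.5370,8.2758) cross=40.060; C₋=(-4.8304,-1.7391) cross=-40.060
θ=78°:   branch + wants cross > 0 → take C=(7.5370,8.2758) (cross=40.060)
θ=78°: ex = (C−B)/|BC| = (0.8382,0.5454); ey = (-0.5454,0.8382)
θ=78°: P = B + 3.38·ex + 1.92·ey = (2.6175,7.3654)
θ=250°: B = A + 4.00·(cos250°, sin250°) = (-1.3681, -3.7588)
θ=250°: |BD| = 6.5532
θ=250°: circle(B,8.00) ∩ circle(D,9.00): a=1.9795, h=7.7512
θ=250°:   candidates: C₊=(-4.1925,3.7261) cross=50.795; C₋=(4.6994,-8.9728) cross=-50.795
θ=250°:   branch + wants cross > 0 → take C=(-4.1925,3.7261) (cross=50.795)
θ=250°: ex = (C−B)/|BC| = (-0.3530,0.9356); ey = (-0.9356,-0.3530)
θ=250°: P = B + 3.38·ex + 1.92·ey = (-4.3577,-1.2743)
θ=297°: B = A + 4.00·(cos297°, sin297°) = (1.8160, -3.5640)
θ=297°: |BD| = 4.1800
θ=297°: circle(B,8.00) ∩ circle(D,9.00): a=0.0565, h=7.9998
θ=297°:   candidates: C₊=(-4.9755,0.6640) cross=33.439; C₋=(8.6664,-7.6957) cross=-33.439
θ=297°:   branch + wants cross > 0 → take C=(-4.9755,0.6640) (cross=33.439)
θ=297°: ex = (C−B)/|BC| = (-0.8489,0.5285); ey = (-0.5285,-0.8489)
θ=297°: P = B + 3.38·ex + 1.92·ey = (-2.0682,-3.4076)

θ=78°: 2.62 7.37
θ=250°: -4.36 -1.27
θ=297°: -2.07 -3.41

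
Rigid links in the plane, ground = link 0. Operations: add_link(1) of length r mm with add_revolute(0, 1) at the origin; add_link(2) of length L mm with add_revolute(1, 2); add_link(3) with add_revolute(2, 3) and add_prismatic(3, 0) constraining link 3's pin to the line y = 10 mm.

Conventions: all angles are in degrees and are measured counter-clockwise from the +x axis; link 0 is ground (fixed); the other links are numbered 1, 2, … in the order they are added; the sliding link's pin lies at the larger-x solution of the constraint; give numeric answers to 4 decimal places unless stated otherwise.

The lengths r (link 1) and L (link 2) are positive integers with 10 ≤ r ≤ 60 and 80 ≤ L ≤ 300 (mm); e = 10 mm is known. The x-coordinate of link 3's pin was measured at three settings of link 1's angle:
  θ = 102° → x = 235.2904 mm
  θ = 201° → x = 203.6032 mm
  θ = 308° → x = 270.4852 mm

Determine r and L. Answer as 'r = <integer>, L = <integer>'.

constraint per measurement: (x − r cos θ)² + (r sin θ − e)² = L²
subtracting the θ₁ and θ₂ equations cancels the r² and L² terms:
r = (x₁² − x₂²) / (2[(x₁cos θ₁ + e sin θ₁) − (x₂cos θ₂ + e sin θ₂)]) = 45.0000 → r = 45
L² = (x₁ − r cos θ₁)² + (r sin θ₁ − e)² = 61009.0057 → L = 247.0000 → L = 247
check at θ₃=308°: x = 270.4852 (printed 270.4852) ✓

r = 45, L = 247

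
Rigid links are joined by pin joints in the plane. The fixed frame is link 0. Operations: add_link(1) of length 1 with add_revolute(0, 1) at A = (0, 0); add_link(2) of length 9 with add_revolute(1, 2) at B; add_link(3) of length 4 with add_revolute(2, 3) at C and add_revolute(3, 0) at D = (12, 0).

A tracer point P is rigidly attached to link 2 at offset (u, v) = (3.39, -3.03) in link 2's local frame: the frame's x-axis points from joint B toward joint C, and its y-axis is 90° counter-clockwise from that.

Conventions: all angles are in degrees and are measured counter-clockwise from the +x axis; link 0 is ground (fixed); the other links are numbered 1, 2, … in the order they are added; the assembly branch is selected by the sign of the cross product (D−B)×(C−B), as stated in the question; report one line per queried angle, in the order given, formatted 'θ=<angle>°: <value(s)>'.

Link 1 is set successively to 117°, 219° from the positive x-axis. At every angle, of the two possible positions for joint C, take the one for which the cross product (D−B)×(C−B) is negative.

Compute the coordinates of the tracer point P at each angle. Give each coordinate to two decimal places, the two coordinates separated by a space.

A=(0,0), D=(12.00,0)
θ=117°: B = A + 1.00·(cos117°, sin117°) = (-0.4540, 0.8910)
θ=117°: |BD| = 12.4858
θ=117°: circle(B,9.00) ∩ circle(D,4.00): a=8.8459, h=1.6585
θ=117°:   candidates: C₊=(8.4877,1.9140) cross=20.708; C₋=(8.2510,-1.3945) cross=-20.708
θ=117°:   branch - wants cross < 0 → take C=(8.2510,-1.3945) (cross=-20.708)
θ=117°: ex = (C−B)/|BC| = (0.9672,-0.2539); ey = (0.2539,0.9672)
θ=117°: P = B + 3.39·ex + -3.03·ey = (2.0554,-2.9006)
θ=219°: B = A + 1.00·(cos219°, sin219°) = (-0.7771, -0.6293)
θ=219°: |BD| = 12.7926
θ=219°: circle(B,9.00) ∩ circle(D,4.00): a=8.9368, h=1.0644
θ=219°:   candidates: C₊=(8.0965,0.8734) cross=13.616; C₋=(8.2012,-1.2528) cross=-13.616
θ=219°:   branch - wants cross < 0 → take C=(8.2012,-1.2528) (cross=-13.616)
θ=219°: ex = (C−B)/|BC| = (0.9976,-0.0693); ey = (0.0693,0.9976)
θ=219°: P = B + 3.39·ex + -3.03·ey = (2.3948,-3.8869)

θ=117°: 2.06 -2.90
θ=219°: 2.39 -3.89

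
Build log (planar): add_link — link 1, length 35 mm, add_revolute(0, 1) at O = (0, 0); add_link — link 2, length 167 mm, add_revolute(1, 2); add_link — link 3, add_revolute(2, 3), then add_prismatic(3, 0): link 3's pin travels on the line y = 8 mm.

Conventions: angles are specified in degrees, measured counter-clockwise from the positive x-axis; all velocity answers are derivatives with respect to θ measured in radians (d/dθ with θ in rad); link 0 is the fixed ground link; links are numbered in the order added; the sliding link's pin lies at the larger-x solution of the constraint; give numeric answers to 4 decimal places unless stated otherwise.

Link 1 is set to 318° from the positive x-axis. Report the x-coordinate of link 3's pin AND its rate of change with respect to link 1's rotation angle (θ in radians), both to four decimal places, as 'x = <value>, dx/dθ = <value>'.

geometry: r = 35 mm, L = 167 mm, e = 8 mm
crank pin P = (r cos θ, r sin θ) = (26.010069, -23.419571)
h = r sin θ − e = -23.419571 − 8 = -31.419571
x = r cos θ + √(L² − h²) = 26.010069 + 164.017714 = 190.027783
dx/dθ = −r sin θ − h·r cos θ/√(L² − h²) (θ in radians; h = -31.419571) = 28.402114

x = 190.0278, dx/dθ = 28.4021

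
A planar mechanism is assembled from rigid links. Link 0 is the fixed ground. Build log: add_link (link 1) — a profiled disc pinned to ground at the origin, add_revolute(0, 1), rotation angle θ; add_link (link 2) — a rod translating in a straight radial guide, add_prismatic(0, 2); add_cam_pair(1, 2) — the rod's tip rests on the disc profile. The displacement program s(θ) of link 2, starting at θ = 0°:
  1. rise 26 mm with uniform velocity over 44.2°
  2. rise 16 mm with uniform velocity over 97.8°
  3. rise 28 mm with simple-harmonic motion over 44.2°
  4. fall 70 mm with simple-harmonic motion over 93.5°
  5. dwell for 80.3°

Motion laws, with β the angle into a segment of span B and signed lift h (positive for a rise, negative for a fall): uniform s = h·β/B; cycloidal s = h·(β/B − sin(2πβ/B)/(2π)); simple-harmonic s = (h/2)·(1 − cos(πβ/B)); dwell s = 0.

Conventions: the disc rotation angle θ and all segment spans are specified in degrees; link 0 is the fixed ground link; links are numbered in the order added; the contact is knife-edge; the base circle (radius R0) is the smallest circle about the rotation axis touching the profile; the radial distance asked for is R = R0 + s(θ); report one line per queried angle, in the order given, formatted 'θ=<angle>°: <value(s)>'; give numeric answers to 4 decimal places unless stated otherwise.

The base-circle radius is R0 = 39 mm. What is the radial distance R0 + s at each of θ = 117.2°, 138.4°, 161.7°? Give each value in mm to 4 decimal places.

seg 1 [0°–44.2°] uniform, h=26: full span → s += 26 → s = 26.0000
seg 2 [44.2°–142°] uniform, h=16: θ=117.2° here. β=73, B=97.8. 16·73/97.8 = 11.9427 → s = 37.9427
seg 2 [44.2°–142°] uniform, h=16: θ=138.4° here. β=94.2, B=97.8. 16·94.2/97.8 = 15.4110 → s = 41.4110
seg 2 [44.2°–142°] uniform, h=16: full span → s += 16 → s = 42.0000
seg 3 [142°–186.2°] simple-harmonic, h=28: θ=161.7° here. β=19.7, B=44.2. 28/2·(1 − cos(π·0.4457)) = 11.6234 → s = 53.6234
θ=117.2°: R = R0 + s = 39 + 37.9427 = 76.9427
θ=138.4°: R = R0 + s = 39 + 41.4110 = 80.4110
θ=161.7°: R = R0 + s = 39 + 53.6234 = 92.6234

θ=117.2°: 76.9427
θ=138.4°: 80.4110
θ=161.7°: 92.6234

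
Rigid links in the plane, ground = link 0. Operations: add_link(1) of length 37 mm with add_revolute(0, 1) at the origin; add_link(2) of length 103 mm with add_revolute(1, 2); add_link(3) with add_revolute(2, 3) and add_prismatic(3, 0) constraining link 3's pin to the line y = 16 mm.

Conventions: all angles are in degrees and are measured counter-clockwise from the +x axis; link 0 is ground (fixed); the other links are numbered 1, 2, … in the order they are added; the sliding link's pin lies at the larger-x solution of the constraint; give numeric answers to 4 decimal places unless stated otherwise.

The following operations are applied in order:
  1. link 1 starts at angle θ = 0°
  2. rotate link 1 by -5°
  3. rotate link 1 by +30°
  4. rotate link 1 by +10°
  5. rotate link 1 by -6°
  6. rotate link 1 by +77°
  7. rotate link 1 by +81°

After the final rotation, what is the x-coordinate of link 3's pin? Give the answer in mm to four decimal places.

geometry: r = 37 mm, L = 103 mm, e = 16 mm; θ starts at 0°
rotate link 1 by -5°: θ ← 0° -5° = -5°
rotate link 1 by +30°: θ ← -5° +30° = 25°
rotate link 1 by +10°: θ ← 25° +10° = 35°
rotate link 1 by -6°: θ ← 35° -6° = 29°
rotate link 1 by +77°: θ ← 29° +77° = 106°
rotate link 1 by +81°: θ ← 106° +81° = 187°
crank pin P = (r cos θ, r sin θ) = (-36.724208, -4.509166)
h = r sin θ − e = -4.509166 − 16 = -20.509166
x = r cos θ + √(L² − h²) = -36.724208 + 100.937476 = 64.213269

64.2133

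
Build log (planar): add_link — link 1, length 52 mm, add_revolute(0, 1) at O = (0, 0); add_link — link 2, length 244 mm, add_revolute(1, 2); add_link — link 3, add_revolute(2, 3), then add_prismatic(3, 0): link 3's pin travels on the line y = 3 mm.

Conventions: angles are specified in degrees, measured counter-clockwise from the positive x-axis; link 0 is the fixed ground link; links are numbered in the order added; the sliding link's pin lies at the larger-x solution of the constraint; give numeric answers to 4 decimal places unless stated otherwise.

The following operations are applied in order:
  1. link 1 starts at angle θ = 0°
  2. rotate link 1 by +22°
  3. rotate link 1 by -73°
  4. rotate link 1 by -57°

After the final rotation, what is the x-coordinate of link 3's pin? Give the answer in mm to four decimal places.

geometry: r = 52 mm, L = 244 mm, e = 3 mm; θ starts at 0°
rotate link 1 by +22°: θ ← 0° +22° = 22°
rotate link 1 by -73°: θ ← 22° -73° = -51°
rotate link 1 by -57°: θ ← -51° -57° = -108°
crank pin P = (r cos θ, r sin θ) = (-16.068884, -49.454939)
h = r sin θ − e = -49.454939 − 3 = -52.454939
x = r cos θ + √(L² − h²) = -16.068884 + 238.294942 = 222.226058

222.2261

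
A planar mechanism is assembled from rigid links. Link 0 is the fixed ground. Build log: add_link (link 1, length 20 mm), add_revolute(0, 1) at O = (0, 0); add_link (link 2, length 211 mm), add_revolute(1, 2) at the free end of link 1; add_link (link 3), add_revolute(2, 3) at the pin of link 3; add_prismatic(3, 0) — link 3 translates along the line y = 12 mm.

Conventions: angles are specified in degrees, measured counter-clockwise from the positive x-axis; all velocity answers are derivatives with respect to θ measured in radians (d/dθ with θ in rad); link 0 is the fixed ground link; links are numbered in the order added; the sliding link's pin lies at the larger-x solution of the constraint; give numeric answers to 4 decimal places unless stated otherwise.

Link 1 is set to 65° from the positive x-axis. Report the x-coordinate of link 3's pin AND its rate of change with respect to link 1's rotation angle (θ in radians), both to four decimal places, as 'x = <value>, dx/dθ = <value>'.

geometry: r = 20 mm, L = 211 mm, e = 12 mm
crank pin P = (r cos θ, r sin θ) = (8.452365, 18.126156)
h = r sin θ − e = 18.126156 − 12 = 6.126156
x = r cos θ + √(L² − h²) = 8.452365 + 210.911048 = 219.363413
dx/dθ = −r sin θ − h·r cos θ/√(L² − h²) (θ in radians; h = 6.126156) = -18.371664

x = 219.3634, dx/dθ = -18.3717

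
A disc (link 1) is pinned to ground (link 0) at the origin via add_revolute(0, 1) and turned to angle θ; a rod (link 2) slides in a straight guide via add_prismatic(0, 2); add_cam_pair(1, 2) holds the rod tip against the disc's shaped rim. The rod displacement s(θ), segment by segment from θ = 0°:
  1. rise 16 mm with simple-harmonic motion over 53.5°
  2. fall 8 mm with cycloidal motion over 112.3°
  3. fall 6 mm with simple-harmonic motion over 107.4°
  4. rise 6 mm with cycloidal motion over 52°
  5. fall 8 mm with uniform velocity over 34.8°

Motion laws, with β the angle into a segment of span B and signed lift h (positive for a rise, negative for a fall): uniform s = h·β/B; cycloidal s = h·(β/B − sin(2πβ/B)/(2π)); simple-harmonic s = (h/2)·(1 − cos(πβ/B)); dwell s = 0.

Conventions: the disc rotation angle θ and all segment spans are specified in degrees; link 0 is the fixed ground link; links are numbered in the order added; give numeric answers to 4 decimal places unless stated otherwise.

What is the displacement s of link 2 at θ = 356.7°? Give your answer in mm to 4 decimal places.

segment 1 (0° to 53.5°, simple-harmonic, h = 16) is passed completely: s = 0.0000 + (16) = 16.0000
segment 2 (53.5° to 165.8°, cycloidal, h = -8) is passed completely: s = 16.0000 + (-8) = 8.0000
segment 3 (165.8° to 273.2°, simple-harmonic, h = -6) is passed completely: s = 8.0000 + (-6) = 2.0000
segment 4 (273.2° to 325.2°, cycloidal, h = 6) is passed completely: s = 2.0000 + (6) = 8.0000
θ = 356.7° falls in segment 5 (325.2° to 360°, uniform, h = -8): β = 356.7 − 325.2 = 31.5°, B = 34.8°; Δs = -8·31.5/34.8 = -7.2414; s = 8.0000 − 7.2414 = 0.7586

0.7586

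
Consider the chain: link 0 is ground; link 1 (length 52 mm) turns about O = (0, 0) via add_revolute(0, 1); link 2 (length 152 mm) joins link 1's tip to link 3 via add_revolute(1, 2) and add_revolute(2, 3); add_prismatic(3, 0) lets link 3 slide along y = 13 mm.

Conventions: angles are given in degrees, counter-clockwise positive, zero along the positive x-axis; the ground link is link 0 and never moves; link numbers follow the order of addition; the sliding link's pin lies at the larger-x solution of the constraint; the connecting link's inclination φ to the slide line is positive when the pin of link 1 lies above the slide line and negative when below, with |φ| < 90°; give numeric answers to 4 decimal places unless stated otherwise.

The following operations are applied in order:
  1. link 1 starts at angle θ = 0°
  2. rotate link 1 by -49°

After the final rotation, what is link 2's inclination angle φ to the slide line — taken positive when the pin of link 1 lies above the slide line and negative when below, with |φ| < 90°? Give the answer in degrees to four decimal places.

geometry: r = 52 mm, L = 152 mm, e = 13 mm; θ starts at 0°
rotate link 1 by -49°: θ ← 0° -49° = -49°
h = r sin θ − e = -39.244898 − 13 = -52.244898
sin φ = h / L = -52.244898 / 152 = -0.34371644
φ = arcsin(-0.34371644) = -20.103462°

-20.1035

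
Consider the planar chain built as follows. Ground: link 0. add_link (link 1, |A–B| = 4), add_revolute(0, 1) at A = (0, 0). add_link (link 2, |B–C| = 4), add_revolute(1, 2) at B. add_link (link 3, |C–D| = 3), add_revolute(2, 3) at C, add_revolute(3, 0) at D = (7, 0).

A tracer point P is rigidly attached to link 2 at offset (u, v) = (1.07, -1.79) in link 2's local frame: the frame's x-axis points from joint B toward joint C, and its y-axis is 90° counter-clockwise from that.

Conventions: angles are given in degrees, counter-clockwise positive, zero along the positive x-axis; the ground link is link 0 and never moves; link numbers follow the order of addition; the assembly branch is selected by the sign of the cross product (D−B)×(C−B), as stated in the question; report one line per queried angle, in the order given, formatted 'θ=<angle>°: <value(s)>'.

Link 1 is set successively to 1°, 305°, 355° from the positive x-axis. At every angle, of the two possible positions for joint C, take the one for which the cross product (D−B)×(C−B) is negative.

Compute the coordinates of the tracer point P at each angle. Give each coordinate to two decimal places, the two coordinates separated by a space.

A=(0,0), D=(7.00,0)
θ=1°: B = A + 4.00·(cos1°, sin1°) = (3.9994, 0.0698)
θ=1°: |BD| = 3.0014
θ=1°: circle(B,4.00) ∩ circle(D,3.00): a=2.6668, h=2.9813
θ=1°:   candidates: C₊=(6.7348,2.9883) cross=8.948; C₋=(6.5962,-2.9727) cross=-8.948
θ=1°:   branch - wants cross < 0 → take C=(6.5962,-2.9727) (cross=-8.948)
θ=1°: ex = (C−B)/|BC| = (0.6492,-0.7606); ey = (0.7606,0.6492)
θ=1°: P = B + 1.07·ex + -1.79·ey = (3.3325,-1.9061)
θ=305°: B = A + 4.00·(cos305°, sin305°) = (2.2943, -3.2766)
θ=305°: |BD| = 5.7341
θ=305°: circle(B,4.00) ∩ circle(D,3.00): a=3.4774, h=1.9767
θ=305°:   candidates: C₊=(4.0185,0.3327) cross=11.335; C₋=(6.2776,-2.9117) cross=-11.335
θ=305°:   branch - wants cross < 0 → take C=(6.2776,-2.9117) (cross=-11.335)
θ=305°: ex = (C−B)/|BC| = (0.9958,0.0912); ey = (-0.0912,0.9958)
θ=305°: P = B + 1.07·ex + -1.79·ey = (3.5231,-4.9615)
θ=355°: B = A + 4.00·(cos355°, sin355°) = (3.9848, -0.3486)
θ=355°: |BD| = 3.0353
θ=355°: circle(B,4.00) ∩ circle(D,3.00): a=2.6707, h=2.9778
θ=355°:   candidates: C₊=(6.2958,2.9162) cross=9.038; C₋=(6.9799,-2.9999) cross=-9.038
θ=355°:   branch - wants cross < 0 → take C=(6.9799,-2.9999) (cross=-9.038)
θ=355°: ex = (C−B)/|BC| = (0.7488,-0.6628); ey = (0.6628,0.7488)
θ=355°: P = B + 1.07·ex + -1.79·ey = (3.5995,-2.3982)

θ=1°: 3.33 -1.91
θ=305°: 3.52 -4.96
θ=355°: 3.60 -2.40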